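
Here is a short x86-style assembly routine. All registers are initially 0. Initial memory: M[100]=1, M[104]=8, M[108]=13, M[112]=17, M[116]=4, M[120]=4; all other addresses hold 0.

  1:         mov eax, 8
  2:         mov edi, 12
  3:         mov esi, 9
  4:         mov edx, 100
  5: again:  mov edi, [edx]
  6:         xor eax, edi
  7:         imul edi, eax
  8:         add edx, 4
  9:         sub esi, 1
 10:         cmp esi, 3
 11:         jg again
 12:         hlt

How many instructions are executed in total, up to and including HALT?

47

eax=8
edi=12
esi=9
edx=100
edi=M[100]=1
eax=8^1=9
edi=1*9=9
edx=100+4=104
esi=9-1=8
cmp esi, 3  (cmp 8,3)
jg again: taken
edi=M[104]=8
eax=9^8=1
edi=8*1=8
edx=104+4=108
esi=8-1=7
cmp esi, 3  (cmp 7,3)
jg again: taken
edi=M[108]=13
eax=1^13=12
edi=13*12=156
edx=108+4=112
esi=7-1=6
cmp esi, 3  (cmp 6,3)
jg again: taken
edi=M[112]=17
eax=12^17=29
edi=17*29=493
edx=112+4=116
esi=6-1=5
cmp esi, 3  (cmp 5,3)
jg again: taken
edi=M[116]=4
eax=29^4=25
edi=4*25=100
edx=116+4=120
esi=5-1=4
cmp esi, 3  (cmp 4,3)
jg again: taken
edi=M[120]=4
eax=25^4=29
edi=4*29=116
edx=120+4=124
esi=4-1=3
cmp esi, 3  (cmp 3,3)
jg again: not taken
halt.
Total executed instructions: 47.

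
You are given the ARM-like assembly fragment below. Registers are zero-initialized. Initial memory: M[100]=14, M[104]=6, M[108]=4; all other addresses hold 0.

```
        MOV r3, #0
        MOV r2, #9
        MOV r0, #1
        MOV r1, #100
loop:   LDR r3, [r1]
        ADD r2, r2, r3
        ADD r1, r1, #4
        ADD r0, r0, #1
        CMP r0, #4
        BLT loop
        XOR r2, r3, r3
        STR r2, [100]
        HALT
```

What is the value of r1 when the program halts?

MOV r3, #0 → r3=0
MOV r2, #9 → r2=9
MOV r0, #1 → r0=1
MOV r1, #100 → r1=100
LDR r3, [r1] → r3=M[100]=14
ADD r2, r2, r3 → r2=9+14=23
ADD r1, r1, #4 → r1=100+4=104
ADD r0, r0, #1 → r0=1+1=2
CMP r0, #4  (cmp 2,4)
BLT loop: taken
LDR r3, [r1] → r3=M[104]=6
ADD r2, r2, r3 → r2=23+6=29
ADD r1, r1, #4 → r1=104+4=108
ADD r0, r0, #1 → r0=2+1=3
CMP r0, #4  (cmp 3,4)
BLT loop: taken
LDR r3, [r1] → r3=M[108]=4
ADD r2, r2, r3 → r2=29+4=33
ADD r1, r1, #4 → r1=108+4=112
ADD r0, r0, #1 → r0=3+1=4
CMP r0, #4  (cmp 4,4)
BLT loop: not taken
XOR r2, r3, r3 → r2=4^4=0
STR r2, [100] → M[100]=0
halt.

112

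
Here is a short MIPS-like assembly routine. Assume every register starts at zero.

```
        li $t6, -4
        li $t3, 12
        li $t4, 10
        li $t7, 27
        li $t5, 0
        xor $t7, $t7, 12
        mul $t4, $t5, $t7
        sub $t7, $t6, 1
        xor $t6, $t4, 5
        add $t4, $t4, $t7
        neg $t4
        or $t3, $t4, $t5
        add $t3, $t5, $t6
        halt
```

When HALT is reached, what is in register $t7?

-5

after li $t6, -4: $t6=-4
after li $t3, 12: $t3=12
after li $t4, 10: $t4=10
after li $t7, 27: $t7=27
after li $t5, 0: $t5=0
after xor $t7, $t7, 12: $t7=27^12=23
after mul $t4, $t5, $t7: $t4=0*23=0
after sub $t7, $t6, 1: $t7=(-4)-1=-5
after xor $t6, $t4, 5: $t6=0^5=5
after add $t4, $t4, $t7: $t4=0+(-5)=-5
after neg $t4: $t4=-(-5)=5
after or $t3, $t4, $t5: $t3=5|0=5
after add $t3, $t5, $t6: $t3=0+5=5
halt.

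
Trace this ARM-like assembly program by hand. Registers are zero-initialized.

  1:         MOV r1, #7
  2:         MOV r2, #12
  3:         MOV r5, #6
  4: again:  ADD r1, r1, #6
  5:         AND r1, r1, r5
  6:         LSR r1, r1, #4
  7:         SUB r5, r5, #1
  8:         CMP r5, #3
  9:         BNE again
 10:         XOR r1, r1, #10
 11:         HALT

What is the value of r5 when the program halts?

3

r1=7
r2=12
r5=6
r1=7+6=13
r1=13&6=4
r1=4>>4=0
r5=6-1=5
CMP r5, #3  (cmp 5,3)
BNE again: taken
r1=0+6=6
r1=6&5=4
r1=4>>4=0
r5=5-1=4
CMP r5, #3  (cmp 4,3)
BNE again: taken
r1=0+6=6
r1=6&4=4
r1=4>>4=0
r5=4-1=3
CMP r5, #3  (cmp 3,3)
BNE again: not taken
r1=0^10=10
halt.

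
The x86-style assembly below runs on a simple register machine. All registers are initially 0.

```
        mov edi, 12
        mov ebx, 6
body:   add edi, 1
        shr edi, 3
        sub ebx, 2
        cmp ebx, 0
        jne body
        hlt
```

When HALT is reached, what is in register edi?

mov edi, 12 → edi=12
mov ebx, 6 → ebx=6
add edi, 1 → edi=12+1=13
shr edi, 3 → edi=13>>3=1
sub ebx, 2 → ebx=6-2=4
cmp ebx, 0  (cmp 4,0)
jne body: taken
add edi, 1 → edi=1+1=2
shr edi, 3 → edi=2>>3=0
sub ebx, 2 → ebx=4-2=2
cmp ebx, 0  (cmp 2,0)
jne body: taken
add edi, 1 → edi=0+1=1
shr edi, 3 → edi=1>>3=0
sub ebx, 2 → ebx=2-2=0
cmp ebx, 0  (cmp 0,0)
jne body: not taken
halt.

0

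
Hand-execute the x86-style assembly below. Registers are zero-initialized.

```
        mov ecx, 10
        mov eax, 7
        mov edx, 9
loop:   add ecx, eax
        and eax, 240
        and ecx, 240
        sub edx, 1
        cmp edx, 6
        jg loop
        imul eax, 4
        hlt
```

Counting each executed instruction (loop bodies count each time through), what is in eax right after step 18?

0

ecx=10
eax=7
edx=9
ecx=10+7=17
eax=7&240=0
ecx=17&240=16
edx=9-1=8
cmp edx, 6  (cmp 8,6)
jg loop: taken
ecx=16+0=16
eax=0&240=0
ecx=16&240=16
edx=8-1=7
cmp edx, 6  (cmp 7,6)
jg loop: taken
ecx=16+0=16
eax=0&240=0
ecx=16&240=16
After step 18: eax = 0.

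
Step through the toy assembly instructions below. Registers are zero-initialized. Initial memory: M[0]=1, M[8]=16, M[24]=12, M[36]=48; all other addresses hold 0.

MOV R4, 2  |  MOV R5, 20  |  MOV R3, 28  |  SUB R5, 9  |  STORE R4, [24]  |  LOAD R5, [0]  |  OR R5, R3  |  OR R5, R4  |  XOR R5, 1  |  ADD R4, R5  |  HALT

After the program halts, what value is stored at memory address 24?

MOV R4, 2 → R4=2
MOV R5, 20 → R5=20
MOV R3, 28 → R3=28
SUB R5, 9 → R5=20-9=11
STORE R4, [24] → M[24]=2
LOAD R5, [0] → R5=M[0]=1
OR R5, R3 → R5=1|28=29
OR R5, R4 → R5=29|2=31
XOR R5, 1 → R5=31^1=30
ADD R4, R5 → R4=2+30=32
halt.

2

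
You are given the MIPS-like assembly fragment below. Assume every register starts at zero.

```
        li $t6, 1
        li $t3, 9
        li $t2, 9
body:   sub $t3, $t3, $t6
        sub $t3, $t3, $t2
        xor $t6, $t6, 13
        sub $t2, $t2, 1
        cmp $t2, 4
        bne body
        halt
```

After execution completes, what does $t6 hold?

12

after li $t6, 1: $t6=1
after li $t3, 9: $t3=9
after li $t2, 9: $t2=9
after sub $t3, $t3, $t6: $t3=9-1=8
after sub $t3, $t3, $t2: $t3=8-9=-1
after xor $t6, $t6, 13: $t6=1^13=12
after sub $t2, $t2, 1: $t2=9-1=8
cmp $t2, 4  (cmp 8,4)
bne body: taken
after sub $t3, $t3, $t6: $t3=(-1)-12=-13
after sub $t3, $t3, $t2: $t3=(-13)-8=-21
after xor $t6, $t6, 13: $t6=12^13=1
after sub $t2, $t2, 1: $t2=8-1=7
cmp $t2, 4  (cmp 7,4)
bne body: taken
after sub $t3, $t3, $t6: $t3=(-21)-1=-22
after sub $t3, $t3, $t2: $t3=(-22)-7=-29
after xor $t6, $t6, 13: $t6=1^13=12
after sub $t2, $t2, 1: $t2=7-1=6
cmp $t2, 4  (cmp 6,4)
bne body: taken
after sub $t3, $t3, $t6: $t3=(-29)-12=-41
after sub $t3, $t3, $t2: $t3=(-41)-6=-47
after xor $t6, $t6, 13: $t6=12^13=1
after sub $t2, $t2, 1: $t2=6-1=5
cmp $t2, 4  (cmp 5,4)
bne body: taken
after sub $t3, $t3, $t6: $t3=(-47)-1=-48
after sub $t3, $t3, $t2: $t3=(-48)-5=-53
after xor $t6, $t6, 13: $t6=1^13=12
after sub $t2, $t2, 1: $t2=5-1=4
cmp $t2, 4  (cmp 4,4)
bne body: not taken
halt.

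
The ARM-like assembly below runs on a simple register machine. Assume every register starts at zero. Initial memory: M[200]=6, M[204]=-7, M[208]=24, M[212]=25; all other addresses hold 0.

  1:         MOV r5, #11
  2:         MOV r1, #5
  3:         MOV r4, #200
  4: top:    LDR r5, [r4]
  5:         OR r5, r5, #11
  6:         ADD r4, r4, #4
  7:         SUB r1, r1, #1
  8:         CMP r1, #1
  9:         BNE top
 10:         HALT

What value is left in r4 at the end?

after MOV r5, #11: r5=11
after MOV r1, #5: r1=5
after MOV r4, #200: r4=200
after LDR r5, [r4]: r5=M[200]=6
after OR r5, r5, #11: r5=6|11=15
after ADD r4, r4, #4: r4=200+4=204
after SUB r1, r1, #1: r1=5-1=4
CMP r1, #1  (cmp 4,1)
BNE top: taken
after LDR r5, [r4]: r5=M[204]=-7
after OR r5, r5, #11: r5=(-7)|11=-5
after ADD r4, r4, #4: r4=204+4=208
after SUB r1, r1, #1: r1=4-1=3
CMP r1, #1  (cmp 3,1)
BNE top: taken
after LDR r5, [r4]: r5=M[208]=24
after OR r5, r5, #11: r5=24|11=27
after ADD r4, r4, #4: r4=208+4=212
after SUB r1, r1, #1: r1=3-1=2
CMP r1, #1  (cmp 2,1)
BNE top: taken
after LDR r5, [r4]: r5=M[212]=25
after OR r5, r5, #11: r5=25|11=27
after ADD r4, r4, #4: r4=212+4=216
after SUB r1, r1, #1: r1=2-1=1
CMP r1, #1  (cmp 1,1)
BNE top: not taken
halt.

216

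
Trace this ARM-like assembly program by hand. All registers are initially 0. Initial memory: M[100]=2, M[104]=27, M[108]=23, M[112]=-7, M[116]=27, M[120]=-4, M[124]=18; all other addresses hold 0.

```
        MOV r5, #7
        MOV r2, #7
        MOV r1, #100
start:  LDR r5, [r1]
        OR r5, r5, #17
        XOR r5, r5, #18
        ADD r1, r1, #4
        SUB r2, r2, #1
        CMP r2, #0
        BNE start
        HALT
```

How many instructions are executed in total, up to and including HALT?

r5=7
r2=7
r1=100
r5=M[100]=2
r5=2|17=19
r5=19^18=1
r1=100+4=104
r2=7-1=6
CMP r2, #0  (cmp 6,0)
BNE start: taken
r5=M[104]=27
r5=27|17=27
r5=27^18=9
r1=104+4=108
r2=6-1=5
CMP r2, #0  (cmp 5,0)
BNE start: taken
r5=M[108]=23
r5=23|17=23
r5=23^18=5
r1=108+4=112
r2=5-1=4
CMP r2, #0  (cmp 4,0)
BNE start: taken
r5=M[112]=-7
r5=(-7)|17=-7
r5=(-7)^18=-21
r1=112+4=116
r2=4-1=3
CMP r2, #0  (cmp 3,0)
BNE start: taken
r5=M[116]=27
r5=27|17=27
r5=27^18=9
r1=116+4=120
r2=3-1=2
CMP r2, #0  (cmp 2,0)
BNE start: taken
r5=M[120]=-4
r5=(-4)|17=-3
r5=(-3)^18=-17
r1=120+4=124
r2=2-1=1
CMP r2, #0  (cmp 1,0)
BNE start: taken
r5=M[124]=18
r5=18|17=19
r5=19^18=1
r1=124+4=128
r2=1-1=0
CMP r2, #0  (cmp 0,0)
BNE start: not taken
halt.
Total executed instructions: 53.

53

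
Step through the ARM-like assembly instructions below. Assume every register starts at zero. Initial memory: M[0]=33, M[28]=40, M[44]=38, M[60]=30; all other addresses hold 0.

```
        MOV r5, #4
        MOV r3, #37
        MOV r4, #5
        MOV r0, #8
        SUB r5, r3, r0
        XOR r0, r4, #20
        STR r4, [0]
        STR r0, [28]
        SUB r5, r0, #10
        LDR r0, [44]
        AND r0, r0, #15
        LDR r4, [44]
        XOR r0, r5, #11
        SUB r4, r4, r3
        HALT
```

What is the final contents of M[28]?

r5=4
r3=37
r4=5
r0=8
r5=37-8=29
r0=5^20=17
STR r4, [0] → M[0]=5
STR r0, [28] → M[28]=17
r5=17-10=7
r0=M[44]=38
r0=38&15=6
r4=M[44]=38
r0=7^11=12
r4=38-37=1
halt.

17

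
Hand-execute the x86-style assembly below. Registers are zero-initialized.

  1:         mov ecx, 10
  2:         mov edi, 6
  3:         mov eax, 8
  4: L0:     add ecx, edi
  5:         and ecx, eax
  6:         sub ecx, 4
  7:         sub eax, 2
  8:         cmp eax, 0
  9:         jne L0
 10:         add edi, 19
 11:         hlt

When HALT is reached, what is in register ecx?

after mov ecx, 10: ecx=10
after mov edi, 6: edi=6
after mov eax, 8: eax=8
after add ecx, edi: ecx=10+6=16
after and ecx, eax: ecx=16&8=0
after sub ecx, 4: ecx=0-4=-4
after sub eax, 2: eax=8-2=6
cmp eax, 0  (cmp 6,0)
jne L0: taken
after add ecx, edi: ecx=(-4)+6=2
after and ecx, eax: ecx=2&6=2
after sub ecx, 4: ecx=2-4=-2
after sub eax, 2: eax=6-2=4
cmp eax, 0  (cmp 4,0)
jne L0: taken
after add ecx, edi: ecx=(-2)+6=4
after and ecx, eax: ecx=4&4=4
after sub ecx, 4: ecx=4-4=0
after sub eax, 2: eax=4-2=2
cmp eax, 0  (cmp 2,0)
jne L0: taken
after add ecx, edi: ecx=0+6=6
after and ecx, eax: ecx=6&2=2
after sub ecx, 4: ecx=2-4=-2
after sub eax, 2: eax=2-2=0
cmp eax, 0  (cmp 0,0)
jne L0: not taken
after add edi, 19: edi=6+19=25
halt.

-2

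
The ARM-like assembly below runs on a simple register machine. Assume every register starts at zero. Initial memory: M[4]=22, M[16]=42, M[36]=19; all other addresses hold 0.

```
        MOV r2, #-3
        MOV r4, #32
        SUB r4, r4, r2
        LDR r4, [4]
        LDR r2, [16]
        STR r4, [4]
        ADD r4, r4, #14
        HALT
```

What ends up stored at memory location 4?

22

after MOV r2, #-3: r2=-3
after MOV r4, #32: r4=32
after SUB r4, r4, r2: r4=32-(-3)=35
after LDR r4, [4]: r4=M[4]=22
after LDR r2, [16]: r2=M[16]=42
STR r4, [4] → M[4]=22
after ADD r4, r4, #14: r4=22+14=36
halt.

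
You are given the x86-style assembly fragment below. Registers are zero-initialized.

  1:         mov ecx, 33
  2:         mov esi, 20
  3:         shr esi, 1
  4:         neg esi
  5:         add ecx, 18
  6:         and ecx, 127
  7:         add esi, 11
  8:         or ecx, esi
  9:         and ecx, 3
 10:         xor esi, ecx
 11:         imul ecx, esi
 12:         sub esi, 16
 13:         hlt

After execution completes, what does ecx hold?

mov ecx, 33 → ecx=33
mov esi, 20 → esi=20
shr esi, 1 → esi=20>>1=10
neg esi → esi=-(10)=-10
add ecx, 18 → ecx=33+18=51
and ecx, 127 → ecx=51&127=51
add esi, 11 → esi=(-10)+11=1
or ecx, esi → ecx=51|1=51
and ecx, 3 → ecx=51&3=3
xor esi, ecx → esi=1^3=2
imul ecx, esi → ecx=3*2=6
sub esi, 16 → esi=2-16=-14
halt.

6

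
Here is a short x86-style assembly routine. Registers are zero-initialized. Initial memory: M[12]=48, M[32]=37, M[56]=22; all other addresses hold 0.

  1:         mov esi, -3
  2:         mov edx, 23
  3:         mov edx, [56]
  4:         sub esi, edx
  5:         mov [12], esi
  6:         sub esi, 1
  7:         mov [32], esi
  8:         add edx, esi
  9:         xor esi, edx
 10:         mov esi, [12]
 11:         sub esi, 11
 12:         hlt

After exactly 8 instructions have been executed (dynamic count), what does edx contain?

-4

esi=-3
edx=23
edx=M[56]=22
esi=(-3)-22=-25
mov [12], esi → M[12]=-25
esi=(-25)-1=-26
mov [32], esi → M[32]=-26
edx=22+(-26)=-4
After step 8: edx = -4.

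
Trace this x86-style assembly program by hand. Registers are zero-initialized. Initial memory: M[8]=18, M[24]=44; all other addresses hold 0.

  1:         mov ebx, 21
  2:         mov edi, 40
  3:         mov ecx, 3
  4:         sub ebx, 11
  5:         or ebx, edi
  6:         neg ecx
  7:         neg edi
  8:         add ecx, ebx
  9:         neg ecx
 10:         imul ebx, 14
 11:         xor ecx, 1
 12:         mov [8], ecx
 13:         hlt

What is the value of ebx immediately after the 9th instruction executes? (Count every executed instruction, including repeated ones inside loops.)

42

ebx=21
edi=40
ecx=3
ebx=21-11=10
ebx=10|40=42
ecx=-(3)=-3
edi=-(40)=-40
ecx=(-3)+42=39
ecx=-(39)=-39
After step 9: ebx = 42.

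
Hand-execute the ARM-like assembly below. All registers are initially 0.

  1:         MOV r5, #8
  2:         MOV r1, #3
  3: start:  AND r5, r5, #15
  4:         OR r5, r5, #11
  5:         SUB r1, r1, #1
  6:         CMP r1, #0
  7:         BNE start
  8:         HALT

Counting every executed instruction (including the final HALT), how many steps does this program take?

after MOV r5, #8: r5=8
after MOV r1, #3: r1=3
after AND r5, r5, #15: r5=8&15=8
after OR r5, r5, #11: r5=8|11=11
after SUB r1, r1, #1: r1=3-1=2
CMP r1, #0  (cmp 2,0)
BNE start: taken
after AND r5, r5, #15: r5=11&15=11
after OR r5, r5, #11: r5=11|11=11
after SUB r1, r1, #1: r1=2-1=1
CMP r1, #0  (cmp 1,0)
BNE start: taken
after AND r5, r5, #15: r5=11&15=11
after OR r5, r5, #11: r5=11|11=11
after SUB r1, r1, #1: r1=1-1=0
CMP r1, #0  (cmp 0,0)
BNE start: not taken
halt.
Total executed instructions: 18.

18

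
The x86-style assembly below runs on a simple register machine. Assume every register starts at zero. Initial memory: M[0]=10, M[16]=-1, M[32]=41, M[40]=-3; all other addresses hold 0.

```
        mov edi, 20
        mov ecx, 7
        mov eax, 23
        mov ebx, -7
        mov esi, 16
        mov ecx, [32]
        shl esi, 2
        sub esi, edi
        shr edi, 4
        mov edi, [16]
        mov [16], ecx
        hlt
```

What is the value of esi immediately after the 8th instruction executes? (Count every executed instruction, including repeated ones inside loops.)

edi=20
ecx=7
eax=23
ebx=-7
esi=16
ecx=M[32]=41
esi=16<<2=64
esi=64-20=44
After step 8: esi = 44.

44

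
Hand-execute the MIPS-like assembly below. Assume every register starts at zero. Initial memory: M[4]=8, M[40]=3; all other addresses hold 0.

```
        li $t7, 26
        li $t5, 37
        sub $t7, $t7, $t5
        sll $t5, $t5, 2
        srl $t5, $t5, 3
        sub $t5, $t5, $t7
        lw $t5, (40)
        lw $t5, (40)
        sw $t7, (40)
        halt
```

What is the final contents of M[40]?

li $t7, 26 → $t7=26
li $t5, 37 → $t5=37
sub $t7, $t7, $t5 → $t7=26-37=-11
sll $t5, $t5, 2 → $t5=37<<2=148
srl $t5, $t5, 3 → $t5=148>>3=18
sub $t5, $t5, $t7 → $t5=18-(-11)=29
lw $t5, (40) → $t5=M[40]=3
lw $t5, (40) → $t5=M[40]=3
sw $t7, (40) → M[40]=-11
halt.

-11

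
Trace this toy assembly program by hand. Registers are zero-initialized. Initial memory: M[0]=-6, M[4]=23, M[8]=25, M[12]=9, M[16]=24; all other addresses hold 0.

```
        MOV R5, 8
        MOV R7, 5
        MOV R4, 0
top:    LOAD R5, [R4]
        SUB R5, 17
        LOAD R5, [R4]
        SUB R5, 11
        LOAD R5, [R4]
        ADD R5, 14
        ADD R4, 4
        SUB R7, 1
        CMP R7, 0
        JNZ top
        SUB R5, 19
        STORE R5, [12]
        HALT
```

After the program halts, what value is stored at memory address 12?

MOV R5, 8 → R5=8
MOV R7, 5 → R7=5
MOV R4, 0 → R4=0
LOAD R5, [R4] → R5=M[0]=-6
SUB R5, 17 → R5=(-6)-17=-23
LOAD R5, [R4] → R5=M[0]=-6
SUB R5, 11 → R5=(-6)-11=-17
LOAD R5, [R4] → R5=M[0]=-6
ADD R5, 14 → R5=(-6)+14=8
ADD R4, 4 → R4=0+4=4
SUB R7, 1 → R7=5-1=4
CMP R7, 0  (cmp 4,0)
JNZ top: taken
LOAD R5, [R4] → R5=M[4]=23
SUB R5, 17 → R5=23-17=6
LOAD R5, [R4] → R5=M[4]=23
SUB R5, 11 → R5=23-11=12
LOAD R5, [R4] → R5=M[4]=23
ADD R5, 14 → R5=23+14=37
ADD R4, 4 → R4=4+4=8
SUB R7, 1 → R7=4-1=3
CMP R7, 0  (cmp 3,0)
JNZ top: taken
LOAD R5, [R4] → R5=M[8]=25
SUB R5, 17 → R5=25-17=8
LOAD R5, [R4] → R5=M[8]=25
SUB R5, 11 → R5=25-11=14
LOAD R5, [R4] → R5=M[8]=25
ADD R5, 14 → R5=25+14=39
ADD R4, 4 → R4=8+4=12
SUB R7, 1 → R7=3-1=2
CMP R7, 0  (cmp 2,0)
JNZ top: taken
LOAD R5, [R4] → R5=M[12]=9
SUB R5, 17 → R5=9-17=-8
LOAD R5, [R4] → R5=M[12]=9
SUB R5, 11 → R5=9-11=-2
LOAD R5, [R4] → R5=M[12]=9
ADD R5, 14 → R5=9+14=23
ADD R4, 4 → R4=12+4=16
SUB R7, 1 → R7=2-1=1
CMP R7, 0  (cmp 1,0)
JNZ top: taken
LOAD R5, [R4] → R5=M[16]=24
SUB R5, 17 → R5=24-17=7
LOAD R5, [R4] → R5=M[16]=24
SUB R5, 11 → R5=24-11=13
LOAD R5, [R4] → R5=M[16]=24
ADD R5, 14 → R5=24+14=38
ADD R4, 4 → R4=16+4=20
SUB R7, 1 → R7=1-1=0
CMP R7, 0  (cmp 0,0)
JNZ top: not taken
SUB R5, 19 → R5=38-19=19
STORE R5, [12] → M[12]=19
halt.

19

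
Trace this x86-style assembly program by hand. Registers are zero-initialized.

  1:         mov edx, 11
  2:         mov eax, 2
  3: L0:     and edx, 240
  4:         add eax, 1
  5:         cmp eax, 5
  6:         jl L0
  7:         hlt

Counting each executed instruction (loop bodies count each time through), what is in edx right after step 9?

after mov edx, 11: edx=11
after mov eax, 2: eax=2
after and edx, 240: edx=11&240=0
after add eax, 1: eax=2+1=3
cmp eax, 5  (cmp 3,5)
jl L0: taken
after and edx, 240: edx=0&240=0
after add eax, 1: eax=3+1=4
cmp eax, 5  (cmp 4,5)
After step 9: edx = 0.

0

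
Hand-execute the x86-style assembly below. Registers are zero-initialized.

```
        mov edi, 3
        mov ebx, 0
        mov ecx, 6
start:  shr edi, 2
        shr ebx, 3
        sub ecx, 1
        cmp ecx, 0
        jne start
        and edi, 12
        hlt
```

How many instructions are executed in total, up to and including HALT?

35

after mov edi, 3: edi=3
after mov ebx, 0: ebx=0
after mov ecx, 6: ecx=6
after shr edi, 2: edi=3>>2=0
after shr ebx, 3: ebx=0>>3=0
after sub ecx, 1: ecx=6-1=5
cmp ecx, 0  (cmp 5,0)
jne start: taken
after shr edi, 2: edi=0>>2=0
after shr ebx, 3: ebx=0>>3=0
after sub ecx, 1: ecx=5-1=4
cmp ecx, 0  (cmp 4,0)
jne start: taken
after shr edi, 2: edi=0>>2=0
after shr ebx, 3: ebx=0>>3=0
after sub ecx, 1: ecx=4-1=3
cmp ecx, 0  (cmp 3,0)
jne start: taken
after shr edi, 2: edi=0>>2=0
after shr ebx, 3: ebx=0>>3=0
after sub ecx, 1: ecx=3-1=2
cmp ecx, 0  (cmp 2,0)
jne start: taken
after shr edi, 2: edi=0>>2=0
after shr ebx, 3: ebx=0>>3=0
after sub ecx, 1: ecx=2-1=1
cmp ecx, 0  (cmp 1,0)
jne start: taken
after shr edi, 2: edi=0>>2=0
after shr ebx, 3: ebx=0>>3=0
after sub ecx, 1: ecx=1-1=0
cmp ecx, 0  (cmp 0,0)
jne start: not taken
after and edi, 12: edi=0&12=0
halt.
Total executed instructions: 35.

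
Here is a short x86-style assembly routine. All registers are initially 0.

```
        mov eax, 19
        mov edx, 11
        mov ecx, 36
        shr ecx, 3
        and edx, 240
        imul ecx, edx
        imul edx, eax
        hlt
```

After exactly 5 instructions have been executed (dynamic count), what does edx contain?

0

eax=19
edx=11
ecx=36
ecx=36>>3=4
edx=11&240=0
After step 5: edx = 0.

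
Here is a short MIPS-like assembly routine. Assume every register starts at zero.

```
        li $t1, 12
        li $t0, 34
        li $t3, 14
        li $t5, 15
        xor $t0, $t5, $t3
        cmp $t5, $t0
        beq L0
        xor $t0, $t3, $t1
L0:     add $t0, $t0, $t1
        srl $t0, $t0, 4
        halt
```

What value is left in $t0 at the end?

after li $t1, 12: $t1=12
after li $t0, 34: $t0=34
after li $t3, 14: $t3=14
after li $t5, 15: $t5=15
after xor $t0, $t5, $t3: $t0=15^14=1
cmp $t5, $t0  (cmp 15,1)
beq L0: not taken
after xor $t0, $t3, $t1: $t0=14^12=2
after add $t0, $t0, $t1: $t0=2+12=14
after srl $t0, $t0, 4: $t0=14>>4=0
halt.

0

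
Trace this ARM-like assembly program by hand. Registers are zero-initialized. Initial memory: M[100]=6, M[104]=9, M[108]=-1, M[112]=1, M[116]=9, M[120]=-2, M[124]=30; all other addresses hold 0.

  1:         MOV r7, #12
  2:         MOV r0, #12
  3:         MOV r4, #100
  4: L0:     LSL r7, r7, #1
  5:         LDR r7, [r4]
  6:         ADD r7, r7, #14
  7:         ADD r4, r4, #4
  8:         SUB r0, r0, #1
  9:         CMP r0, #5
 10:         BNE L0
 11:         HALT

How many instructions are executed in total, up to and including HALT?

MOV r7, #12 → r7=12
MOV r0, #12 → r0=12
MOV r4, #100 → r4=100
LSL r7, r7, #1 → r7=12<<1=24
LDR r7, [r4] → r7=M[100]=6
ADD r7, r7, #14 → r7=6+14=20
ADD r4, r4, #4 → r4=100+4=104
SUB r0, r0, #1 → r0=12-1=11
CMP r0, #5  (cmp 11,5)
BNE L0: taken
LSL r7, r7, #1 → r7=20<<1=40
LDR r7, [r4] → r7=M[104]=9
ADD r7, r7, #14 → r7=9+14=23
ADD r4, r4, #4 → r4=104+4=108
SUB r0, r0, #1 → r0=11-1=10
CMP r0, #5  (cmp 10,5)
BNE L0: taken
LSL r7, r7, #1 → r7=23<<1=46
LDR r7, [r4] → r7=M[108]=-1
ADD r7, r7, #14 → r7=(-1)+14=13
ADD r4, r4, #4 → r4=108+4=112
SUB r0, r0, #1 → r0=10-1=9
CMP r0, #5  (cmp 9,5)
BNE L0: taken
LSL r7, r7, #1 → r7=13<<1=26
LDR r7, [r4] → r7=M[112]=1
ADD r7, r7, #14 → r7=1+14=15
ADD r4, r4, #4 → r4=112+4=116
SUB r0, r0, #1 → r0=9-1=8
CMP r0, #5  (cmp 8,5)
BNE L0: taken
LSL r7, r7, #1 → r7=15<<1=30
LDR r7, [r4] → r7=M[116]=9
ADD r7, r7, #14 → r7=9+14=23
ADD r4, r4, #4 → r4=116+4=120
SUB r0, r0, #1 → r0=8-1=7
CMP r0, #5  (cmp 7,5)
BNE L0: taken
LSL r7, r7, #1 → r7=23<<1=46
LDR r7, [r4] → r7=M[120]=-2
ADD r7, r7, #14 → r7=(-2)+14=12
ADD r4, r4, #4 → r4=120+4=124
SUB r0, r0, #1 → r0=7-1=6
CMP r0, #5  (cmp 6,5)
BNE L0: taken
LSL r7, r7, #1 → r7=12<<1=24
LDR r7, [r4] → r7=M[124]=30
ADD r7, r7, #14 → r7=30+14=44
ADD r4, r4, #4 → r4=124+4=128
SUB r0, r0, #1 → r0=6-1=5
CMP r0, #5  (cmp 5,5)
BNE L0: not taken
halt.
Total executed instructions: 53.

53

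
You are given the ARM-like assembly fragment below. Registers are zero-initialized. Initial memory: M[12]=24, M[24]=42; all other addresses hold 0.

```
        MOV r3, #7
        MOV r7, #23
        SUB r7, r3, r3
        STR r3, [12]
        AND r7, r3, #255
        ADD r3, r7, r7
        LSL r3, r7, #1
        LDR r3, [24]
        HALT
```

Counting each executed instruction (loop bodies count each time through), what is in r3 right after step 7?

r3=7
r7=23
r7=7-7=0
STR r3, [12] → M[12]=7
r7=7&255=7
r3=7+7=14
r3=7<<1=14
After step 7: r3 = 14.

14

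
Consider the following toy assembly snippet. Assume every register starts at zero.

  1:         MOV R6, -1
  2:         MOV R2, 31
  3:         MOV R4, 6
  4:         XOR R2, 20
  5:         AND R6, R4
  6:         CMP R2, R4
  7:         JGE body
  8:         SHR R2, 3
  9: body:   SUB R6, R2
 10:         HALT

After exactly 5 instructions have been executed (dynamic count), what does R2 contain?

11

after MOV R6, -1: R6=-1
after MOV R2, 31: R2=31
after MOV R4, 6: R4=6
after XOR R2, 20: R2=31^20=11
after AND R6, R4: R6=(-1)&6=6
After step 5: R2 = 11.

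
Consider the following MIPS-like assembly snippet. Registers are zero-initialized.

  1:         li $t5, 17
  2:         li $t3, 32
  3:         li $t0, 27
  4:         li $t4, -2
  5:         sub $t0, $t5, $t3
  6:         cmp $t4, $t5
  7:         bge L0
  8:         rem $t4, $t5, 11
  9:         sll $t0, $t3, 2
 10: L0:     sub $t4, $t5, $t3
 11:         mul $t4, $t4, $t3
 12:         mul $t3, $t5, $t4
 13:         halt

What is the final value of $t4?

-480

$t5=17
$t3=32
$t0=27
$t4=-2
$t0=17-32=-15
cmp $t4, $t5  (cmp -2,17)
bge L0: not taken
$t4=17%11=6
$t0=32<<2=128
$t4=17-32=-15
$t4=(-15)*32=-480
$t3=17*(-480)=-8160
halt.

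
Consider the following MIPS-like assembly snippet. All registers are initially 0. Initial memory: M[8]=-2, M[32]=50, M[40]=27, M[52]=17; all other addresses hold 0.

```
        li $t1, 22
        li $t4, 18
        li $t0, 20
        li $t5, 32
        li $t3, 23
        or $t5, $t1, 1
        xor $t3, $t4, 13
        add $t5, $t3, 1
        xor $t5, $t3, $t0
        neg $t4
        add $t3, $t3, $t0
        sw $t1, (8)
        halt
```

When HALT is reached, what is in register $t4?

-18

li $t1, 22 → $t1=22
li $t4, 18 → $t4=18
li $t0, 20 → $t0=20
li $t5, 32 → $t5=32
li $t3, 23 → $t3=23
or $t5, $t1, 1 → $t5=22|1=23
xor $t3, $t4, 13 → $t3=18^13=31
add $t5, $t3, 1 → $t5=31+1=32
xor $t5, $t3, $t0 → $t5=31^20=11
neg $t4 → $t4=-(18)=-18
add $t3, $t3, $t0 → $t3=31+20=51
sw $t1, (8) → M[8]=22
halt.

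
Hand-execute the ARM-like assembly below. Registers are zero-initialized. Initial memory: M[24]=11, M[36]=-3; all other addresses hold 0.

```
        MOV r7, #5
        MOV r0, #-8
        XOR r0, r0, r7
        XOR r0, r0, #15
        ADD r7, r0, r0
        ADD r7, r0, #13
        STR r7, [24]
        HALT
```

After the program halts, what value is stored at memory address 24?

-1

r7=5
r0=-8
r0=(-8)^5=-3
r0=(-3)^15=-14
r7=(-14)+(-14)=-28
r7=(-14)+13=-1
STR r7, [24] → M[24]=-1
halt.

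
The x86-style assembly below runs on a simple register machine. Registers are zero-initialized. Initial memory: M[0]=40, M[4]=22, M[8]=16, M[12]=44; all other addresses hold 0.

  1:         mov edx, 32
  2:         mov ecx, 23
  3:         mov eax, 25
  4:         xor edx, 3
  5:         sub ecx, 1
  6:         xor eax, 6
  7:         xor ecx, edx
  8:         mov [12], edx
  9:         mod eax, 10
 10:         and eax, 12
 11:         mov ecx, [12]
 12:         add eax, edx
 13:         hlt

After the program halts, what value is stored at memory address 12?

35

mov edx, 32 → edx=32
mov ecx, 23 → ecx=23
mov eax, 25 → eax=25
xor edx, 3 → edx=32^3=35
sub ecx, 1 → ecx=23-1=22
xor eax, 6 → eax=25^6=31
xor ecx, edx → ecx=22^35=53
mov [12], edx → M[12]=35
mod eax, 10 → eax=31%10=1
and eax, 12 → eax=1&12=0
mov ecx, [12] → ecx=M[12]=35
add eax, edx → eax=0+35=35
halt.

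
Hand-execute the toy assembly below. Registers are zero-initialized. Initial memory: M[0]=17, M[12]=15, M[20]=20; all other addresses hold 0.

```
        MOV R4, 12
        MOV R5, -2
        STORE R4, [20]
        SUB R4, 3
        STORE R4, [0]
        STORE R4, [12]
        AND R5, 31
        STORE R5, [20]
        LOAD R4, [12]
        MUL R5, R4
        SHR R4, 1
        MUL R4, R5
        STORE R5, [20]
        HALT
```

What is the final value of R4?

after MOV R4, 12: R4=12
after MOV R5, -2: R5=-2
STORE R4, [20] → M[20]=12
after SUB R4, 3: R4=12-3=9
STORE R4, [0] → M[0]=9
STORE R4, [12] → M[12]=9
after AND R5, 31: R5=(-2)&31=30
STORE R5, [20] → M[20]=30
after LOAD R4, [12]: R4=M[12]=9
after MUL R5, R4: R5=30*9=270
after SHR R4, 1: R4=9>>1=4
after MUL R4, R5: R4=4*270=1080
STORE R5, [20] → M[20]=270
halt.

1080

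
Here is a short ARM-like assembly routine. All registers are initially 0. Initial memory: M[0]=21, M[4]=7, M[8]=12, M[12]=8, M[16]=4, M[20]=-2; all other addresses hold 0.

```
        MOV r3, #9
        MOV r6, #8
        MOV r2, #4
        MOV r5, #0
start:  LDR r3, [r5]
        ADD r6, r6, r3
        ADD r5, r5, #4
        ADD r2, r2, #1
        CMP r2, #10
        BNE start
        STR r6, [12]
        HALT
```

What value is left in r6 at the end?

58

r3=9
r6=8
r2=4
r5=0
r3=M[0]=21
r6=8+21=29
r5=0+4=4
r2=4+1=5
CMP r2, #10  (cmp 5,10)
BNE start: taken
r3=M[4]=7
r6=29+7=36
r5=4+4=8
r2=5+1=6
CMP r2, #10  (cmp 6,10)
BNE start: taken
r3=M[8]=12
r6=36+12=48
r5=8+4=12
r2=6+1=7
CMP r2, #10  (cmp 7,10)
BNE start: taken
r3=M[12]=8
r6=48+8=56
r5=12+4=16
r2=7+1=8
CMP r2, #10  (cmp 8,10)
BNE start: taken
r3=M[16]=4
r6=56+4=60
r5=16+4=20
r2=8+1=9
CMP r2, #10  (cmp 9,10)
BNE start: taken
r3=M[20]=-2
r6=60+(-2)=58
r5=20+4=24
r2=9+1=10
CMP r2, #10  (cmp 10,10)
BNE start: not taken
STR r6, [12] → M[12]=58
halt.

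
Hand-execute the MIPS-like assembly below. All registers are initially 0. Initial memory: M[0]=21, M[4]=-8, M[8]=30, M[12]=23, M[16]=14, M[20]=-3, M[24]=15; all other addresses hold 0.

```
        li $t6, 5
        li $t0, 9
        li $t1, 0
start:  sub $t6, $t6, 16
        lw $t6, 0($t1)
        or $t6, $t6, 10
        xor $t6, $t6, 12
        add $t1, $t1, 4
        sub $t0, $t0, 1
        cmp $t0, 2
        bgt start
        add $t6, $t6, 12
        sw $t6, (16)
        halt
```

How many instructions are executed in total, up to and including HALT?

after li $t6, 5: $t6=5
after li $t0, 9: $t0=9
after li $t1, 0: $t1=0
after sub $t6, $t6, 16: $t6=5-16=-11
after lw $t6, 0($t1): $t6=M[0]=21
after or $t6, $t6, 10: $t6=21|10=31
after xor $t6, $t6, 12: $t6=31^12=19
after add $t1, $t1, 4: $t1=0+4=4
after sub $t0, $t0, 1: $t0=9-1=8
cmp $t0, 2  (cmp 8,2)
bgt start: taken
after sub $t6, $t6, 16: $t6=19-16=3
after lw $t6, 0($t1): $t6=M[4]=-8
after or $t6, $t6, 10: $t6=(-8)|10=-6
after xor $t6, $t6, 12: $t6=(-6)^12=-10
after add $t1, $t1, 4: $t1=4+4=8
after sub $t0, $t0, 1: $t0=8-1=7
cmp $t0, 2  (cmp 7,2)
bgt start: taken
after sub $t6, $t6, 16: $t6=(-10)-16=-26
after lw $t6, 0($t1): $t6=M[8]=30
after or $t6, $t6, 10: $t6=30|10=30
after xor $t6, $t6, 12: $t6=30^12=18
after add $t1, $t1, 4: $t1=8+4=12
after sub $t0, $t0, 1: $t0=7-1=6
cmp $t0, 2  (cmp 6,2)
bgt start: taken
after sub $t6, $t6, 16: $t6=18-16=2
after lw $t6, 0($t1): $t6=M[12]=23
after or $t6, $t6, 10: $t6=23|10=31
after xor $t6, $t6, 12: $t6=31^12=19
after add $t1, $t1, 4: $t1=12+4=16
after sub $t0, $t0, 1: $t0=6-1=5
cmp $t0, 2  (cmp 5,2)
bgt start: taken
after sub $t6, $t6, 16: $t6=19-16=3
after lw $t6, 0($t1): $t6=M[16]=14
after or $t6, $t6, 10: $t6=14|10=14
after xor $t6, $t6, 12: $t6=14^12=2
after add $t1, $t1, 4: $t1=16+4=20
after sub $t0, $t0, 1: $t0=5-1=4
cmp $t0, 2  (cmp 4,2)
bgt start: taken
after sub $t6, $t6, 16: $t6=2-16=-14
after lw $t6, 0($t1): $t6=M[20]=-3
after or $t6, $t6, 10: $t6=(-3)|10=-1
after xor $t6, $t6, 12: $t6=(-1)^12=-13
after add $t1, $t1, 4: $t1=20+4=24
after sub $t0, $t0, 1: $t0=4-1=3
cmp $t0, 2  (cmp 3,2)
bgt start: taken
after sub $t6, $t6, 16: $t6=(-13)-16=-29
after lw $t6, 0($t1): $t6=M[24]=15
after or $t6, $t6, 10: $t6=15|10=15
after xor $t6, $t6, 12: $t6=15^12=3
after add $t1, $t1, 4: $t1=24+4=28
after sub $t0, $t0, 1: $t0=3-1=2
cmp $t0, 2  (cmp 2,2)
bgt start: not taken
after add $t6, $t6, 12: $t6=3+12=15
sw $t6, (16) → M[16]=15
halt.
Total executed instructions: 62.

62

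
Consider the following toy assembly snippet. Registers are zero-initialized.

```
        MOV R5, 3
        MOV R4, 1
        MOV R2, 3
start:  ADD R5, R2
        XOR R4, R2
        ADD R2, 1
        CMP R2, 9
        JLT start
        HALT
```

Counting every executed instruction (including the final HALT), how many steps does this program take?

34

MOV R5, 3 → R5=3
MOV R4, 1 → R4=1
MOV R2, 3 → R2=3
ADD R5, R2 → R5=3+3=6
XOR R4, R2 → R4=1^3=2
ADD R2, 1 → R2=3+1=4
CMP R2, 9  (cmp 4,9)
JLT start: taken
ADD R5, R2 → R5=6+4=10
XOR R4, R2 → R4=2^4=6
ADD R2, 1 → R2=4+1=5
CMP R2, 9  (cmp 5,9)
JLT start: taken
ADD R5, R2 → R5=10+5=15
XOR R4, R2 → R4=6^5=3
ADD R2, 1 → R2=5+1=6
CMP R2, 9  (cmp 6,9)
JLT start: taken
ADD R5, R2 → R5=15+6=21
XOR R4, R2 → R4=3^6=5
ADD R2, 1 → R2=6+1=7
CMP R2, 9  (cmp 7,9)
JLT start: taken
ADD R5, R2 → R5=21+7=28
XOR R4, R2 → R4=5^7=2
ADD R2, 1 → R2=7+1=8
CMP R2, 9  (cmp 8,9)
JLT start: taken
ADD R5, R2 → R5=28+8=36
XOR R4, R2 → R4=2^8=10
ADD R2, 1 → R2=8+1=9
CMP R2, 9  (cmp 9,9)
JLT start: not taken
halt.
Total executed instructions: 34.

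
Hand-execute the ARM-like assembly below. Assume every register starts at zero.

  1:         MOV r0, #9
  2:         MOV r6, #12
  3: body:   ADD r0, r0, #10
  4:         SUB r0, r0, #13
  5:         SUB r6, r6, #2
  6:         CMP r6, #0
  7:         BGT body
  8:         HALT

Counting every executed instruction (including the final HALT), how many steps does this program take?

33

r0=9
r6=12
r0=9+10=19
r0=19-13=6
r6=12-2=10
CMP r6, #0  (cmp 10,0)
BGT body: taken
r0=6+10=16
r0=16-13=3
r6=10-2=8
CMP r6, #0  (cmp 8,0)
BGT body: taken
r0=3+10=13
r0=13-13=0
r6=8-2=6
CMP r6, #0  (cmp 6,0)
BGT body: taken
r0=0+10=10
r0=10-13=-3
r6=6-2=4
CMP r6, #0  (cmp 4,0)
BGT body: taken
r0=(-3)+10=7
r0=7-13=-6
r6=4-2=2
CMP r6, #0  (cmp 2,0)
BGT body: taken
r0=(-6)+10=4
r0=4-13=-9
r6=2-2=0
CMP r6, #0  (cmp 0,0)
BGT body: not taken
halt.
Total executed instructions: 33.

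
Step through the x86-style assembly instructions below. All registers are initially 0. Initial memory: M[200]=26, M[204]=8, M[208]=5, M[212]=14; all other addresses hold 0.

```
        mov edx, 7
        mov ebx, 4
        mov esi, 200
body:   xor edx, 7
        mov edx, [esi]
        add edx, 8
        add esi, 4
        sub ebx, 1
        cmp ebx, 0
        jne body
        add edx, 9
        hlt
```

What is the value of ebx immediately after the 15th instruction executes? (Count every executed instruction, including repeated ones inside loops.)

2

after mov edx, 7: edx=7
after mov ebx, 4: ebx=4
after mov esi, 200: esi=200
after xor edx, 7: edx=7^7=0
after mov edx, [esi]: edx=M[200]=26
after add edx, 8: edx=26+8=34
after add esi, 4: esi=200+4=204
after sub ebx, 1: ebx=4-1=3
cmp ebx, 0  (cmp 3,0)
jne body: taken
after xor edx, 7: edx=34^7=37
after mov edx, [esi]: edx=M[204]=8
after add edx, 8: edx=8+8=16
after add esi, 4: esi=204+4=208
after sub ebx, 1: ebx=3-1=2
After step 15: ebx = 2.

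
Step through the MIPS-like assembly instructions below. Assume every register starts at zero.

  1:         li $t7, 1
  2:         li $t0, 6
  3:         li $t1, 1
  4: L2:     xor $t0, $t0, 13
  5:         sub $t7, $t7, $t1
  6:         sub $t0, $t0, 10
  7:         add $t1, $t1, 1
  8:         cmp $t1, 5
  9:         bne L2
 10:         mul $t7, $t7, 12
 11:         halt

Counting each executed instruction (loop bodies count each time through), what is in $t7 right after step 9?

$t7=1
$t0=6
$t1=1
$t0=6^13=11
$t7=1-1=0
$t0=11-10=1
$t1=1+1=2
cmp $t1, 5  (cmp 2,5)
bne L2: taken
After step 9: $t7 = 0.

0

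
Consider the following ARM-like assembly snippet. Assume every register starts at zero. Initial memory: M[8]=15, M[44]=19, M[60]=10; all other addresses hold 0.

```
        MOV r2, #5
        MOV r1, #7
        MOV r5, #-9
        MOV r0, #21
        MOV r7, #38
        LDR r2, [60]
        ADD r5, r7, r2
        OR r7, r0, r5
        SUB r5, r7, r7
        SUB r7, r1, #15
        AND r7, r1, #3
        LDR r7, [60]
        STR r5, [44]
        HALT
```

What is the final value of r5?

r2=5
r1=7
r5=-9
r0=21
r7=38
r2=M[60]=10
r5=38+10=48
r7=21|48=53
r5=53-53=0
r7=7-15=-8
r7=7&3=3
r7=M[60]=10
STR r5, [44] → M[44]=0
halt.

0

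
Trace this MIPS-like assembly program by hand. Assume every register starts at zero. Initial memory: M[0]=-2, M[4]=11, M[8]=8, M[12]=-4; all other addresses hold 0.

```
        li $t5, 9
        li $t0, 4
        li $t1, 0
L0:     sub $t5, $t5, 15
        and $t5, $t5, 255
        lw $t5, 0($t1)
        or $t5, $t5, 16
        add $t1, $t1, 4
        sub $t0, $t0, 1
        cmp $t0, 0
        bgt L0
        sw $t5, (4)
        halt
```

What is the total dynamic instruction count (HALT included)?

$t5=9
$t0=4
$t1=0
$t5=9-15=-6
$t5=(-6)&255=250
$t5=M[0]=-2
$t5=(-2)|16=-2
$t1=0+4=4
$t0=4-1=3
cmp $t0, 0  (cmp 3,0)
bgt L0: taken
$t5=(-2)-15=-17
$t5=(-17)&255=239
$t5=M[4]=11
$t5=11|16=27
$t1=4+4=8
$t0=3-1=2
cmp $t0, 0  (cmp 2,0)
bgt L0: taken
$t5=27-15=12
$t5=12&255=12
$t5=M[8]=8
$t5=8|16=24
$t1=8+4=12
$t0=2-1=1
cmp $t0, 0  (cmp 1,0)
bgt L0: taken
$t5=24-15=9
$t5=9&255=9
$t5=M[12]=-4
$t5=(-4)|16=-4
$t1=12+4=16
$t0=1-1=0
cmp $t0, 0  (cmp 0,0)
bgt L0: not taken
sw $t5, (4) → M[4]=-4
halt.
Total executed instructions: 37.

37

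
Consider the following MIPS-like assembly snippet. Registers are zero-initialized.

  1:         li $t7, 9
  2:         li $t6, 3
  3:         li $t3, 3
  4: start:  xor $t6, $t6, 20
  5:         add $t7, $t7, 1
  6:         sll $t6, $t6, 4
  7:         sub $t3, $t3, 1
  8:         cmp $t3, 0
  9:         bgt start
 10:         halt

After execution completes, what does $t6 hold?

91456

li $t7, 9 → $t7=9
li $t6, 3 → $t6=3
li $t3, 3 → $t3=3
xor $t6, $t6, 20 → $t6=3^20=23
add $t7, $t7, 1 → $t7=9+1=10
sll $t6, $t6, 4 → $t6=23<<4=368
sub $t3, $t3, 1 → $t3=3-1=2
cmp $t3, 0  (cmp 2,0)
bgt start: taken
xor $t6, $t6, 20 → $t6=368^20=356
add $t7, $t7, 1 → $t7=10+1=11
sll $t6, $t6, 4 → $t6=356<<4=5696
sub $t3, $t3, 1 → $t3=2-1=1
cmp $t3, 0  (cmp 1,0)
bgt start: taken
xor $t6, $t6, 20 → $t6=5696^20=5716
add $t7, $t7, 1 → $t7=11+1=12
sll $t6, $t6, 4 → $t6=5716<<4=91456
sub $t3, $t3, 1 → $t3=1-1=0
cmp $t3, 0  (cmp 0,0)
bgt start: not taken
halt.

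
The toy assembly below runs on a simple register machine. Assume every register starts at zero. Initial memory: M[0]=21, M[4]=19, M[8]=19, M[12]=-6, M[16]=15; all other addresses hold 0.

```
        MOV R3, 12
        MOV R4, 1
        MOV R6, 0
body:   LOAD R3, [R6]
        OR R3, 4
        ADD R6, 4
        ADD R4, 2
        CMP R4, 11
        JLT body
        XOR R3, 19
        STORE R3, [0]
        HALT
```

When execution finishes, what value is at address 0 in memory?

28

MOV R3, 12 → R3=12
MOV R4, 1 → R4=1
MOV R6, 0 → R6=0
LOAD R3, [R6] → R3=M[0]=21
OR R3, 4 → R3=21|4=21
ADD R6, 4 → R6=0+4=4
ADD R4, 2 → R4=1+2=3
CMP R4, 11  (cmp 3,11)
JLT body: taken
LOAD R3, [R6] → R3=M[4]=19
OR R3, 4 → R3=19|4=23
ADD R6, 4 → R6=4+4=8
ADD R4, 2 → R4=3+2=5
CMP R4, 11  (cmp 5,11)
JLT body: taken
LOAD R3, [R6] → R3=M[8]=19
OR R3, 4 → R3=19|4=23
ADD R6, 4 → R6=8+4=12
ADD R4, 2 → R4=5+2=7
CMP R4, 11  (cmp 7,11)
JLT body: taken
LOAD R3, [R6] → R3=M[12]=-6
OR R3, 4 → R3=(-6)|4=-2
ADD R6, 4 → R6=12+4=16
ADD R4, 2 → R4=7+2=9
CMP R4, 11  (cmp 9,11)
JLT body: taken
LOAD R3, [R6] → R3=M[16]=15
OR R3, 4 → R3=15|4=15
ADD R6, 4 → R6=16+4=20
ADD R4, 2 → R4=9+2=11
CMP R4, 11  (cmp 11,11)
JLT body: not taken
XOR R3, 19 → R3=15^19=28
STORE R3, [0] → M[0]=28
halt.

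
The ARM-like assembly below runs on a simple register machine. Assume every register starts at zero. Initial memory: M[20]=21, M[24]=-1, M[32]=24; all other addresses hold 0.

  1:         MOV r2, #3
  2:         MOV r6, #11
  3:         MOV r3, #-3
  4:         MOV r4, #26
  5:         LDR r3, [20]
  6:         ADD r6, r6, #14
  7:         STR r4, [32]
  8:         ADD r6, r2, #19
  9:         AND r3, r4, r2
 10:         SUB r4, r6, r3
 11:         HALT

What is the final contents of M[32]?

MOV r2, #3 → r2=3
MOV r6, #11 → r6=11
MOV r3, #-3 → r3=-3
MOV r4, #26 → r4=26
LDR r3, [20] → r3=M[20]=21
ADD r6, r6, #14 → r6=11+14=25
STR r4, [32] → M[32]=26
ADD r6, r2, #19 → r6=3+19=22
AND r3, r4, r2 → r3=26&3=2
SUB r4, r6, r3 → r4=22-2=20
halt.

26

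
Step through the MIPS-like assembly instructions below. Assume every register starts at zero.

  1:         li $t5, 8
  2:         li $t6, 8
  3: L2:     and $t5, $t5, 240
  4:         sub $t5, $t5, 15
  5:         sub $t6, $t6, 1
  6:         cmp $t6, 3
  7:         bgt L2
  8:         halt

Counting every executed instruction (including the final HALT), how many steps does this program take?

28

after li $t5, 8: $t5=8
after li $t6, 8: $t6=8
after and $t5, $t5, 240: $t5=8&240=0
after sub $t5, $t5, 15: $t5=0-15=-15
after sub $t6, $t6, 1: $t6=8-1=7
cmp $t6, 3  (cmp 7,3)
bgt L2: taken
after and $t5, $t5, 240: $t5=(-15)&240=240
after sub $t5, $t5, 15: $t5=240-15=225
after sub $t6, $t6, 1: $t6=7-1=6
cmp $t6, 3  (cmp 6,3)
bgt L2: taken
after and $t5, $t5, 240: $t5=225&240=224
after sub $t5, $t5, 15: $t5=224-15=209
after sub $t6, $t6, 1: $t6=6-1=5
cmp $t6, 3  (cmp 5,3)
bgt L2: taken
after and $t5, $t5, 240: $t5=209&240=208
after sub $t5, $t5, 15: $t5=208-15=193
after sub $t6, $t6, 1: $t6=5-1=4
cmp $t6, 3  (cmp 4,3)
bgt L2: taken
after and $t5, $t5, 240: $t5=193&240=192
after sub $t5, $t5, 15: $t5=192-15=177
after sub $t6, $t6, 1: $t6=4-1=3
cmp $t6, 3  (cmp 3,3)
bgt L2: not taken
halt.
Total executed instructions: 28.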